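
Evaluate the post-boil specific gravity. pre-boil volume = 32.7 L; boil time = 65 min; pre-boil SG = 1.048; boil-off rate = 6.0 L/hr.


V_post = V_pre − rate·(t/60);  SG_post = 1 + (SG_pre−1)·V_pre/V_post
V_post = 32.7 − 6.0·(65/60) = 26.2000
SG_post = 1 + (1.048 − 1)·32.7/26.2000

1.0599


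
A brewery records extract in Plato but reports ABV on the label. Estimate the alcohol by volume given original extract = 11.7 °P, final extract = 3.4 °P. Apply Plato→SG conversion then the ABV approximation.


SG = 259/(259 − P);  ABV = (OG − FG)·131.25
OG = 259/(259 − 11.7) = 1.0473
FG = 259/(259 − 3.4) = 1.0133
ABV = (1.0473 − 1.0133)·131.25

4.4637 % ABV


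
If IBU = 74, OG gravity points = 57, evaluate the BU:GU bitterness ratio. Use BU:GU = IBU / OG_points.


BU:GU = 74 / 57

1.2982


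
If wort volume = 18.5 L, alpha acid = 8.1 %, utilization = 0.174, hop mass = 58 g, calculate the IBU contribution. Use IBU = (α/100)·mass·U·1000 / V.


IBU = (8.1/100)·58·0.174·1000 / 18.5

44.1866 IBU


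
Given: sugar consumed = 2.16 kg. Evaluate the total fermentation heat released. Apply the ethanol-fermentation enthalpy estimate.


Q = m_sugar · 590 kJ/kg
Q = 2.16 · 590

1274.4000 kJ


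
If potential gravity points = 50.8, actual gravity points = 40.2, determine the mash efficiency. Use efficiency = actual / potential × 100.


efficiency = 40.2 / 50.8 × 100

79.1339 %


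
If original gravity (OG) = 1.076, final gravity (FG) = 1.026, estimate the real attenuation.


AA = (OG−FG)/(OG−1)·100;  RA = AA·0.8192
AA = (1.076 − 1.026)/(1.076 − 1)·100 = 65.7895
RA = 65.7895·0.8192

53.8947 %


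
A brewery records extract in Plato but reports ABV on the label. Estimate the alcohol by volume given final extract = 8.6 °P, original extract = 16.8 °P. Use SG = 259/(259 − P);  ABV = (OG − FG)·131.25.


OG = 259/(259 − 16.8) = 1.0694
FG = 259/(259 − 8.6) = 1.0343
ABV = (1.0694 − 1.0343)·131.25

4.5963 % ABV


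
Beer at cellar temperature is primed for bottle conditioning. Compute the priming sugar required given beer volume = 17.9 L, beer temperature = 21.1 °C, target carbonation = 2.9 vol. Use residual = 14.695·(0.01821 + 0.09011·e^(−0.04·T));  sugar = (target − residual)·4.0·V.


residual = 14.695·(0.01821 + 0.09011·e^(−0.04·21.1)) = 0.8370
sugar = (2.9 − 0.8370)·4.0·17.9

147.7129 g


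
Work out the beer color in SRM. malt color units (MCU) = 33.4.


SRM = 1.4922 · MCU^0.6859
SRM = 1.4922 · 33.4^0.6859

16.5564 SRM


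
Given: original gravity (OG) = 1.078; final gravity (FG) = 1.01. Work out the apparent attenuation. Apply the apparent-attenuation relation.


AA = (OG − FG)/(OG − 1) · 100
AA = (1.078 − 1.01)/(1.078 − 1) · 100

87.1795 %


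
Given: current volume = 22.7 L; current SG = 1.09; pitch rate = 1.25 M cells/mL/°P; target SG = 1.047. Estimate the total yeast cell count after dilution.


V_w = V·((SG_c−1)/(SG_t−1)−1);  °P = 259 − 259/SG_t;  cells = rate·(V+V_w)·°P
V_w = 22.7·((1.09−1)/(1.047−1)−1) = 20.7681
V_final = 22.7 + 20.7681 = 43.4681
°P = 259 − 259/1.047 = 11.6266
cells = 1.25·43.4681·11.6266

631.7299 billion cells


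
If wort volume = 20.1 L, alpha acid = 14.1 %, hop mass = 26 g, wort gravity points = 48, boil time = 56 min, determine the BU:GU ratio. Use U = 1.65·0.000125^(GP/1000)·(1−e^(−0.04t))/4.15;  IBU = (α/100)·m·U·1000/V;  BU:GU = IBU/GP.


U = 1.65·0.000125^(48/1000)·(1−e^(−0.04·56))/4.15 = 0.2308
IBU = (14.1/100)·26·0.2308·1000/20.1 = 42.0919
BU:GU = 42.0919/48

0.8769


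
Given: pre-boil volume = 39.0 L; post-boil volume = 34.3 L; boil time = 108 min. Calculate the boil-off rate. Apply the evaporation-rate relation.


rate = (V_pre − V_post) / (t_min/60)
rate = (39.0 − 34.3) / (108/60)

2.6111 L/hr


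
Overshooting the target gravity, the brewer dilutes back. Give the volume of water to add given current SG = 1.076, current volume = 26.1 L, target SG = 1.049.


V_water = V·((SG_curr − 1)/(SG_target − 1) − 1)
V_water = 26.1·((1.076 − 1)/(1.049 − 1) − 1)

14.3816 L


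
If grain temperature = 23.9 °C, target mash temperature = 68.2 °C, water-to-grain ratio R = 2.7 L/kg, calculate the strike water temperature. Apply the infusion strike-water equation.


T_strike = (0.41/R)·(T_mash − T_grain) + T_mash
T_strike = (0.41/2.7)·(68.2 − 23.9) + 68.2

74.9270 °C


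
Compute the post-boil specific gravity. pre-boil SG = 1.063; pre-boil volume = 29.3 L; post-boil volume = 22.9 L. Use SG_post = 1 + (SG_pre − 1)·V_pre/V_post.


pts_pre = (1.063 − 1)·1000 = 63.0000
pts_post = 63.0000·29.3/22.9 = 80.6070
SG_post = 1 + 80.6070/1000

1.0806


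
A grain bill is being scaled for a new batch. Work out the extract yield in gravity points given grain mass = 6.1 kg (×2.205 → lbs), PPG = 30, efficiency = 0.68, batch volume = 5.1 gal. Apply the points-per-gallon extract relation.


points = lbs × PPG × eff / vol
lbs = 6.1 × 2.205 = 13.4505
points = 13.4505 × 30 × 0.68 / 5.1

53.8020 points


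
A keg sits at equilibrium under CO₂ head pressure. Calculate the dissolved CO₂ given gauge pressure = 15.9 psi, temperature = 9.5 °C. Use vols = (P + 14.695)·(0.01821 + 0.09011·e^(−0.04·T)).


vols = (15.9 + 14.695)·(0.01821 + 0.09011·e^(−0.04·9.5))

2.4425 volumes


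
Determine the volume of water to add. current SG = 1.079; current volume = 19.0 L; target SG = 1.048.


V_water = V·((SG_curr − 1)/(SG_target − 1) − 1)
V_water = 19.0·((1.079 − 1)/(1.048 − 1) − 1)

12.2708 L


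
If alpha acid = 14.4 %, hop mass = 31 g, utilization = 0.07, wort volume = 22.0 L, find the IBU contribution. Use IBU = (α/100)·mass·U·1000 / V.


IBU = (14.4/100)·31·0.07·1000 / 22.0

14.2036 IBU


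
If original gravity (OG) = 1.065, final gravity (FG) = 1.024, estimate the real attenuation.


AA = (OG−FG)/(OG−1)·100;  RA = AA·0.8192
AA = (1.065 − 1.024)/(1.065 − 1)·100 = 63.0769
RA = 63.0769·0.8192

51.6726 %


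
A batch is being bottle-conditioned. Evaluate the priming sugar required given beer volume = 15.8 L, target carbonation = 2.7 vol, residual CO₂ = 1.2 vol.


sugar = (target − residual)·4.0·V
sugar = (2.7 − 1.2)·4.0·15.8

94.8000 g


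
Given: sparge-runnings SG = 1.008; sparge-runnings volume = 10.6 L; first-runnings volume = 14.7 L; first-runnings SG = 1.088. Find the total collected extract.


total = Σ (SG_i − 1)·1000·V_i
first = (1.088 − 1)·1000·14.7 = 1293.6000
sparge = (1.008 − 1)·1000·10.6 = 84.8000
total = 1293.6000 + 84.8000

1378.4000 gravity·L


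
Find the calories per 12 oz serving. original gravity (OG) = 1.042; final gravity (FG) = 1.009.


ABW = (OG−FG)·131.25·0.79/FG;  °P = 259 − 259/SG (for OG→OE and FG→AE);  RE = 0.1808·OE + 0.8192·AE;  Cal = (6.9·ABW + 4·(RE−0.1))·FG·3.55
ABW = (1.042 − 1.009)·131.25·0.79/1.009 = 3.3912
OE = 259 − 259/1.042 = 10.4395 °P
AE = 259 − 259/1.009 = 2.3102 °P
RE = 0.1808·10.4395 + 0.8192·2.3102 = 3.7800 °P
Cal = (6.9·3.3912 + 4·(3.7800−0.1))·1.009·3.55

136.5404 kcal


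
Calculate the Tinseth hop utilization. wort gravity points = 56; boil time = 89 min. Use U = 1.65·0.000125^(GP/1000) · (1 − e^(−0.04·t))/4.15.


bigness = 1.65·0.000125^(56/1000) = 0.9975
boil_factor = (1 − e^(−0.04·89))/4.15 = 0.2341
U = 0.9975 · 0.2341

0.2335


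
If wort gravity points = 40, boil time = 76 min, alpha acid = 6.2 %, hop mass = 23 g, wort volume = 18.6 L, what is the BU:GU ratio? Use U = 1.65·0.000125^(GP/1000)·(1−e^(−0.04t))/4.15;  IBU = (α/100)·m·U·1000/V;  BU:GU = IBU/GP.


U = 1.65·0.000125^(40/1000)·(1−e^(−0.04·76))/4.15 = 0.2643
IBU = (6.2/100)·23·0.2643·1000/18.6 = 20.2596
BU:GU = 20.2596/40

0.5065


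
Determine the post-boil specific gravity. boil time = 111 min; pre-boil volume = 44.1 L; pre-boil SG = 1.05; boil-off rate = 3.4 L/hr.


V_post = V_pre − rate·(t/60);  SG_post = 1 + (SG_pre−1)·V_pre/V_post
V_post = 44.1 − 3.4·(111/60) = 37.8100
SG_post = 1 + (1.05 − 1)·44.1/37.8100

1.0583


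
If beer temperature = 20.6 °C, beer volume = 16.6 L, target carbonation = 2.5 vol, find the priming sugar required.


residual = 14.695·(0.01821 + 0.09011·e^(−0.04·T));  sugar = (target − residual)·4.0·V
residual = 14.695·(0.01821 + 0.09011·e^(−0.04·20.6)) = 0.8485
sugar = (2.5 − 0.8485)·4.0·16.6

109.6614 g


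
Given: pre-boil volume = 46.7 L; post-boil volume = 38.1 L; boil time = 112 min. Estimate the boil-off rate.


rate = (V_pre − V_post) / (t_min/60)
rate = (46.7 − 38.1) / (112/60)

4.6071 L/hr


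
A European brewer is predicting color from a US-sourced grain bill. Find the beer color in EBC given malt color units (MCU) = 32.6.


SRM = 1.4922·MCU^0.6859;  EBC = SRM·1.97
SRM = 1.4922·32.6^0.6859 = 16.2833
EBC = 16.2833·1.97

32.0781 EBC


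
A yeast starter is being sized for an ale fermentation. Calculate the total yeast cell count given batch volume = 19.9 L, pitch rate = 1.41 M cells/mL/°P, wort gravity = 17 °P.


cells (billions) = rate · V_L · °P
cells = 1.41 · 19.9 · 17

477.0030 billion cells


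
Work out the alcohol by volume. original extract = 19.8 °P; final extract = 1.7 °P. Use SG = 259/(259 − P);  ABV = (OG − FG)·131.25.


OG = 259/(259 − 19.8) = 1.0828
FG = 259/(259 − 1.7) = 1.0066
ABV = (1.0828 − 1.0066)·131.25

9.9972 % ABV


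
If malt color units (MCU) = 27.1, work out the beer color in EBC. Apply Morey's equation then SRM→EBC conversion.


SRM = 1.4922·MCU^0.6859;  EBC = SRM·1.97
SRM = 1.4922·27.1^0.6859 = 14.3450
EBC = 14.3450·1.97

28.2597 EBC


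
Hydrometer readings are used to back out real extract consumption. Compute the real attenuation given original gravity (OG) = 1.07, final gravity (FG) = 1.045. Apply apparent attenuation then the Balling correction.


AA = (OG−FG)/(OG−1)·100;  RA = AA·0.8192
AA = (1.07 − 1.045)/(1.07 − 1)·100 = 35.7143
RA = 35.7143·0.8192

29.2571 %


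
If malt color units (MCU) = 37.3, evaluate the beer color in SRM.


SRM = 1.4922 · MCU^0.6859
SRM = 1.4922 · 37.3^0.6859

17.8592 SRM


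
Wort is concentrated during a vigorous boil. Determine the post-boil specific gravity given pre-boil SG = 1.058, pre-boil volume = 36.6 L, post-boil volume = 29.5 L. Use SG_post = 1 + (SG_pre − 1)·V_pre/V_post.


pts_pre = (1.058 − 1)·1000 = 58.0000
pts_post = 58.0000·36.6/29.5 = 71.9593
SG_post = 1 + 71.9593/1000

1.0720


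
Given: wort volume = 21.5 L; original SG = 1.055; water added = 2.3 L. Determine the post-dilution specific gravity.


SG_new = 1 + (SG_old − 1)·V_old/(V_old + V_water)
pts = (1.055 − 1)·1000·21.5/(21.5 + 2.3) = 49.6849
SG_new = 1 + 49.6849/1000

1.0497


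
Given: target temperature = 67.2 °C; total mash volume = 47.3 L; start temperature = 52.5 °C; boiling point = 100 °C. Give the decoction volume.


V_dec = V_total·(T_target − T_start)/(T_boil − T_start)
V_dec = 47.3·(67.2 − 52.5)/(100 − 52.5)

14.6381 L


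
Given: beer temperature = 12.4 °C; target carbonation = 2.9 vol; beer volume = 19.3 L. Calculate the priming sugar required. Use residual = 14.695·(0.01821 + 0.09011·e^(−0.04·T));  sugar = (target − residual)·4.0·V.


residual = 14.695·(0.01821 + 0.09011·e^(−0.04·12.4)) = 1.0740
sugar = (2.9 − 1.0740)·4.0·19.3

140.9701 g


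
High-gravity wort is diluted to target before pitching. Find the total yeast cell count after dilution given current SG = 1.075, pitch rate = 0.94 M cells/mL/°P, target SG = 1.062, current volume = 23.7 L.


V_w = V·((SG_c−1)/(SG_t−1)−1);  °P = 259 − 259/SG_t;  cells = rate·(V+V_w)·°P
V_w = 23.7·((1.075−1)/(1.062−1)−1) = 4.9694
V_final = 23.7 + 4.9694 = 28.6694
°P = 259 − 259/1.062 = 15.1205
cells = 0.94·28.6694·15.1205

407.4860 billion cells


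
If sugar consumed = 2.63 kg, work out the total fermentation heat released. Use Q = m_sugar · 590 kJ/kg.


Q = 2.63 · 590

1551.7000 kJ


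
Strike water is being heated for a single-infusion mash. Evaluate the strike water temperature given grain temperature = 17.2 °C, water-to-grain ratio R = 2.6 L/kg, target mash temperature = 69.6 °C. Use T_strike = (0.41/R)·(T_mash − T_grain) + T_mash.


T_strike = (0.41/2.6)·(69.6 − 17.2) + 69.6

77.8631 °C


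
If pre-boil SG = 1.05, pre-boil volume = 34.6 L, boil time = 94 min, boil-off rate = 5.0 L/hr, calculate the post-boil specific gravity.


V_post = V_pre − rate·(t/60);  SG_post = 1 + (SG_pre−1)·V_pre/V_post
V_post = 34.6 − 5.0·(94/60) = 26.7667
SG_post = 1 + (1.05 − 1)·34.6/26.7667

1.0646


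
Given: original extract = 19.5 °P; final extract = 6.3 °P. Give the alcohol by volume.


SG = 259/(259 − P);  ABV = (OG − FG)·131.25
OG = 259/(259 − 19.5) = 1.0814
FG = 259/(259 − 6.3) = 1.0249
ABV = (1.0814 − 1.0249)·131.25

7.4142 % ABV


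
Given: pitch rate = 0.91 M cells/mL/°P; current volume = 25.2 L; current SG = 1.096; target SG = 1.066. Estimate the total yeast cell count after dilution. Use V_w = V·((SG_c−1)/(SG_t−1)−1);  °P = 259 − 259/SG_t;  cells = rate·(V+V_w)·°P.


V_w = 25.2·((1.096−1)/(1.066−1)−1) = 11.4545
V_final = 25.2 + 11.4545 = 36.6545
°P = 259 − 259/1.066 = 16.0356
cells = 0.91·36.6545·16.0356

534.8792 billion cells


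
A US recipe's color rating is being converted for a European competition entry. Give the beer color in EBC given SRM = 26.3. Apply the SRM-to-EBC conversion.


EBC = SRM · 1.97
EBC = 26.3 · 1.97

51.8110 EBC


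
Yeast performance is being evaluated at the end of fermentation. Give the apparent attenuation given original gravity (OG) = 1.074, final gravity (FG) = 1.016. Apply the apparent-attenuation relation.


AA = (OG − FG)/(OG − 1) · 100
AA = (1.074 − 1.016)/(1.074 − 1) · 100

78.3784 %


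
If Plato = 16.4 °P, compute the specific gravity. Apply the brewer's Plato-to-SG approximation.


SG = 259/(259 − P)
SG = 259/(259 − 16.4)

1.0676


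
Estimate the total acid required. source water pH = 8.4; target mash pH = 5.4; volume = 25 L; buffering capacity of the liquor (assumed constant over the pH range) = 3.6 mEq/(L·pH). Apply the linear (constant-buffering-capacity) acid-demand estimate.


acid = buffering capacity · (pH_source − pH_target) · V
acid = 3.6 · (8.4 − 5.4) · 25

270.0000 mEq


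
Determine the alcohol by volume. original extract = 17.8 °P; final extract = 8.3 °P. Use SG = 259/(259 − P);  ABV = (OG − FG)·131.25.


OG = 259/(259 − 17.8) = 1.0738
FG = 259/(259 − 8.3) = 1.0331
ABV = (1.0738 − 1.0331)·131.25

5.3406 % ABV


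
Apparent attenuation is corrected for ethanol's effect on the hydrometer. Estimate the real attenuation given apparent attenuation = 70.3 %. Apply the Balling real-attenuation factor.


RA = AA · 0.8192
RA = 70.3 · 0.8192

57.5898 %


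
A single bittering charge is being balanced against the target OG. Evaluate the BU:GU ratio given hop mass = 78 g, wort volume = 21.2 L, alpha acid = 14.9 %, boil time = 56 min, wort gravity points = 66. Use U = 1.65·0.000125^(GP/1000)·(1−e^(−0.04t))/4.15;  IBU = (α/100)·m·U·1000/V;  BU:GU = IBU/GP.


U = 1.65·0.000125^(66/1000)·(1−e^(−0.04·56))/4.15 = 0.1963
IBU = (14.9/100)·78·0.1963·1000/21.2 = 107.6197
BU:GU = 107.6197/66

1.6306


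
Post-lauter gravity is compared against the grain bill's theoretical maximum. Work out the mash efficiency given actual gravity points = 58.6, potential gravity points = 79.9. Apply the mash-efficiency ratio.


efficiency = actual / potential × 100
efficiency = 58.6 / 79.9 × 100

73.3417 %


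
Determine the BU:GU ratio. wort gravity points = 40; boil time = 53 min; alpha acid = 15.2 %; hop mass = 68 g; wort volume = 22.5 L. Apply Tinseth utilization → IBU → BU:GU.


U = 1.65·0.000125^(GP/1000)·(1−e^(−0.04t))/4.15;  IBU = (α/100)·m·U·1000/V;  BU:GU = IBU/GP
U = 1.65·0.000125^(40/1000)·(1−e^(−0.04·53))/4.15 = 0.2442
IBU = (15.2/100)·68·0.2442·1000/22.5 = 112.1887
BU:GU = 112.1887/40

2.8047


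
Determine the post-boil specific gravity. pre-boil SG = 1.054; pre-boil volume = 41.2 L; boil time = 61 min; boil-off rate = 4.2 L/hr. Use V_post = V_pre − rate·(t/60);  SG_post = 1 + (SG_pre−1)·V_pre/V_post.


V_post = 41.2 − 4.2·(61/60) = 36.9300
SG_post = 1 + (1.054 − 1)·41.2/36.9300

1.0602


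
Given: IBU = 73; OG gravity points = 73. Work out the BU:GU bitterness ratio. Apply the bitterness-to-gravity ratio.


BU:GU = IBU / OG_points
BU:GU = 73 / 73

1.0000


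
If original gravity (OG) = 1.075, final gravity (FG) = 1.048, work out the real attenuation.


AA = (OG−FG)/(OG−1)·100;  RA = AA·0.8192
AA = (1.075 − 1.048)/(1.075 − 1)·100 = 36.0000
RA = 36.0000·0.8192

29.4912 %


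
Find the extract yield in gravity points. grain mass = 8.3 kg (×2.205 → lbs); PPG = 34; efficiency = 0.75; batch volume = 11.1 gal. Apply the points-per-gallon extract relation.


points = lbs × PPG × eff / vol
lbs = 8.3 × 2.205 = 18.3015
points = 18.3015 × 34 × 0.75 / 11.1

42.0440 points


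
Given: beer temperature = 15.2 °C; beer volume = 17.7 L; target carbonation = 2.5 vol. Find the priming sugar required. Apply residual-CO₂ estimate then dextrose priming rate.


residual = 14.695·(0.01821 + 0.09011·e^(−0.04·T));  sugar = (target − residual)·4.0·V
residual = 14.695·(0.01821 + 0.09011·e^(−0.04·15.2)) = 0.9885
sugar = (2.5 − 0.9885)·4.0·17.7

107.0125 g


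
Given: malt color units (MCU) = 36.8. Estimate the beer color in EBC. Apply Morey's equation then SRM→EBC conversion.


SRM = 1.4922·MCU^0.6859;  EBC = SRM·1.97
SRM = 1.4922·36.8^0.6859 = 17.6947
EBC = 17.6947·1.97

34.8585 EBC


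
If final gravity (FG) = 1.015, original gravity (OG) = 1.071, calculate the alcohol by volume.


ABV = (OG − FG) · 131.25
ABV = (1.071 − 1.015) · 131.25

7.3500 % ABV


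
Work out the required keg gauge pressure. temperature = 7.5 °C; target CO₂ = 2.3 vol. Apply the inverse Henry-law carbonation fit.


psi = vols/(0.01821 + 0.09011·e^(−0.04·T)) − 14.695
psi = 2.3/(0.01821 + 0.09011·e^(−0.04·7.5)) − 14.695

12.3749 psi


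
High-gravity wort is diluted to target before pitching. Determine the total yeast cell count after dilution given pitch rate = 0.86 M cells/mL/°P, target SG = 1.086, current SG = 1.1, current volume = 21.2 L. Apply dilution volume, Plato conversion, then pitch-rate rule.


V_w = V·((SG_c−1)/(SG_t−1)−1);  °P = 259 − 259/SG_t;  cells = rate·(V+V_w)·°P
V_w = 21.2·((1.1−1)/(1.086−1)−1) = 3.4512
V_final = 21.2 + 3.4512 = 24.6512
°P = 259 − 259/1.086 = 20.5101
cells = 0.86·24.6512·20.5101

434.8147 billion cells


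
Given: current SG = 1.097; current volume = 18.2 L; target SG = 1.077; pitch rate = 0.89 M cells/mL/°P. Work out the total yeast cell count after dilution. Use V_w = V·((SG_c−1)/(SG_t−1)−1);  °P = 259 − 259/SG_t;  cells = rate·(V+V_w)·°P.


V_w = 18.2·((1.097−1)/(1.077−1)−1) = 4.7273
V_final = 18.2 + 4.7273 = 22.9273
°P = 259 − 259/1.077 = 18.5172
cells = 0.89·22.9273·18.5172

377.8481 billion cells


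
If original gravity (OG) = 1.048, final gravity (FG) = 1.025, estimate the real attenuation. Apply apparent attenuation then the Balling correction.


AA = (OG−FG)/(OG−1)·100;  RA = AA·0.8192
AA = (1.048 − 1.025)/(1.048 − 1)·100 = 47.9167
RA = 47.9167·0.8192

39.2533 %


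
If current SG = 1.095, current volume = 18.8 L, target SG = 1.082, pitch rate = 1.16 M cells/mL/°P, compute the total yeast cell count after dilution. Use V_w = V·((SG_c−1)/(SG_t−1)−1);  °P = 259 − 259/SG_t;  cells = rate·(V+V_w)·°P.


V_w = 18.8·((1.095−1)/(1.082−1)−1) = 2.9805
V_final = 18.8 + 2.9805 = 21.7805
°P = 259 − 259/1.082 = 19.6285
cells = 1.16·21.7805·19.6285

495.9204 billion cells


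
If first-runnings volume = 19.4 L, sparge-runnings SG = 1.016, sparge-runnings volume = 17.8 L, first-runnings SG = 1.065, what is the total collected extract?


total = Σ (SG_i − 1)·1000·V_i
first = (1.065 − 1)·1000·19.4 = 1261.0000
sparge = (1.016 − 1)·1000·17.8 = 284.8000
total = 1261.0000 + 284.8000

1545.8000 gravity·L


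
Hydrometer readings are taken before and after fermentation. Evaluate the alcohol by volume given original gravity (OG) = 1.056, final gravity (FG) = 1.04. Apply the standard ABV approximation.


ABV = (OG − FG) · 131.25
ABV = (1.056 − 1.04) · 131.25

2.1000 % ABV


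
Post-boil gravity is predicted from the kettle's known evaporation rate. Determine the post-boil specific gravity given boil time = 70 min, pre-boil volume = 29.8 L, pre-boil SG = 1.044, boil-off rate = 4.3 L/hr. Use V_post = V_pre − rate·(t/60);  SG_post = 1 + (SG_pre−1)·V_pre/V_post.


V_post = 29.8 − 4.3·(70/60) = 24.7833
SG_post = 1 + (1.044 − 1)·29.8/24.7833

1.0529


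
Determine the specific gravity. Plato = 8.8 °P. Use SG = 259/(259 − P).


SG = 259/(259 − 8.8)

1.0352


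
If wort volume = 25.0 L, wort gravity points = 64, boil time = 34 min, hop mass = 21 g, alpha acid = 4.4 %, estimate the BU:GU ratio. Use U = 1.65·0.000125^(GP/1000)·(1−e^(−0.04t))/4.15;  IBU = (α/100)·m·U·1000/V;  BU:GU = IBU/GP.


U = 1.65·0.000125^(64/1000)·(1−e^(−0.04·34))/4.15 = 0.1663
IBU = (4.4/100)·21·0.1663·1000/25.0 = 6.1455
BU:GU = 6.1455/64

0.0960


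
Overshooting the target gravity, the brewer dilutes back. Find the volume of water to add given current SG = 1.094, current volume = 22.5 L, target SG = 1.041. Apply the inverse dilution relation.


V_water = V·((SG_curr − 1)/(SG_target − 1) − 1)
V_water = 22.5·((1.094 − 1)/(1.041 − 1) − 1)

29.0854 L


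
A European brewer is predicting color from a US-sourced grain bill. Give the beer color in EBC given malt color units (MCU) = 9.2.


SRM = 1.4922·MCU^0.6859;  EBC = SRM·1.97
SRM = 1.4922·9.2^0.6859 = 6.8374
EBC = 6.8374·1.97

13.4696 EBC


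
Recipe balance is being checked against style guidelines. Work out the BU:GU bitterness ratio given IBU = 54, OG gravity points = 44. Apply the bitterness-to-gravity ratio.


BU:GU = IBU / OG_points
BU:GU = 54 / 44

1.2273


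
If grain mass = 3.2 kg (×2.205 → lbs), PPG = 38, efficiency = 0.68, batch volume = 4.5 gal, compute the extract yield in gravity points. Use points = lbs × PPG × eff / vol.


lbs = 3.2 × 2.205 = 7.0560
points = 7.0560 × 38 × 0.68 / 4.5

40.5171 points


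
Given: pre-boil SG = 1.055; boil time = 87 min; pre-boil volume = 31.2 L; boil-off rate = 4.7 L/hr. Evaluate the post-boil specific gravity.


V_post = V_pre − rate·(t/60);  SG_post = 1 + (SG_pre−1)·V_pre/V_post
V_post = 31.2 − 4.7·(87/60) = 24.3850
SG_post = 1 + (1.055 − 1)·31.2/24.3850

1.0704


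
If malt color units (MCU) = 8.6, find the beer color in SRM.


SRM = 1.4922 · MCU^0.6859
SRM = 1.4922 · 8.6^0.6859

6.5283 SRM


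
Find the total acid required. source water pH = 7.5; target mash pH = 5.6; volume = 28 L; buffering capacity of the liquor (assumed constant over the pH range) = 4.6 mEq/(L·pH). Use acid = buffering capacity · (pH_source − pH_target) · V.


acid = 4.6 · (7.5 − 5.6) · 28

244.7200 mEq


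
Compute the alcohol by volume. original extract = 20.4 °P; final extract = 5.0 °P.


SG = 259/(259 − P);  ABV = (OG − FG)·131.25
OG = 259/(259 − 20.4) = 1.0855
FG = 259/(259 − 5.0) = 1.0197
ABV = (1.0855 − 1.0197)·131.25

8.6380 % ABV


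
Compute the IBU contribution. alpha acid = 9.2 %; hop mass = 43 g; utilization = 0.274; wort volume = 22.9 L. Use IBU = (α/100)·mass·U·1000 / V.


IBU = (9.2/100)·43·0.274·1000 / 22.9

47.3338 IBU


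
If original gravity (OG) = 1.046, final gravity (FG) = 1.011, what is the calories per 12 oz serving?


ABW = (OG−FG)·131.25·0.79/FG;  °P = 259 − 259/SG (for OG→OE and FG→AE);  RE = 0.1808·OE + 0.8192·AE;  Cal = (6.9·ABW + 4·(RE−0.1))·FG·3.55
ABW = (1.046 − 1.011)·131.25·0.79/1.011 = 3.5896
OE = 259 − 259/1.046 = 11.3901 °P
AE = 259 − 259/1.011 = 2.8180 °P
RE = 0.1808·11.3901 + 0.8192·2.8180 = 4.3678 °P
Cal = (6.9·3.5896 + 4·(4.3678−0.1))·1.011·3.55

150.1637 kcal


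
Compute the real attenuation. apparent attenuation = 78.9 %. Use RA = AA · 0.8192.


RA = 78.9 · 0.8192

64.6349 %


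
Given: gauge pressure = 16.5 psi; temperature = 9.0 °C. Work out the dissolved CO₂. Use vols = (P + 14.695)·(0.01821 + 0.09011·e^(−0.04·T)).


vols = (16.5 + 14.695)·(0.01821 + 0.09011·e^(−0.04·9.0))

2.5292 volumes


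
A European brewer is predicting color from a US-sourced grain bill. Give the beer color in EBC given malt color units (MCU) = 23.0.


SRM = 1.4922·MCU^0.6859;  EBC = SRM·1.97
SRM = 1.4922·23.0^0.6859 = 12.8185
EBC = 12.8185·1.97

25.2524 EBC


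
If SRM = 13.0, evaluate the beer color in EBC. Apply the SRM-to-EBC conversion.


EBC = SRM · 1.97
EBC = 13.0 · 1.97

25.6100 EBC


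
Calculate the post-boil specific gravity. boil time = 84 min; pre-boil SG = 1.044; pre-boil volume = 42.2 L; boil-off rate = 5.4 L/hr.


V_post = V_pre − rate·(t/60);  SG_post = 1 + (SG_pre−1)·V_pre/V_post
V_post = 42.2 − 5.4·(84/60) = 34.6400
SG_post = 1 + (1.044 − 1)·42.2/34.6400

1.0536


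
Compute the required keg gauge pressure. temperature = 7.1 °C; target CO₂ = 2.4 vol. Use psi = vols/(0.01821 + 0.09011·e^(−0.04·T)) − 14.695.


psi = 2.4/(0.01821 + 0.09011·e^(−0.04·7.1)) − 14.695

13.1984 psi


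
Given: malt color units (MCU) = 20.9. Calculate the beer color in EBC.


SRM = 1.4922·MCU^0.6859;  EBC = SRM·1.97
SRM = 1.4922·20.9^0.6859 = 12.0037
EBC = 12.0037·1.97

23.6473 EBC


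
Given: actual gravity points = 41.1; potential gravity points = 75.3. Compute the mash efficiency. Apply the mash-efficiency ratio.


efficiency = actual / potential × 100
efficiency = 41.1 / 75.3 × 100

54.5817 %


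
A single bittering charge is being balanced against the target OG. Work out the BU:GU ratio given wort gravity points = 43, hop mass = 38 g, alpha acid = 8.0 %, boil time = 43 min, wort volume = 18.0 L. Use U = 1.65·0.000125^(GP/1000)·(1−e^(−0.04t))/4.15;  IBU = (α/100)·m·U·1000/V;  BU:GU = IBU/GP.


U = 1.65·0.000125^(43/1000)·(1−e^(−0.04·43))/4.15 = 0.2218
IBU = (8.0/100)·38·0.2218·1000/18.0 = 37.4552
BU:GU = 37.4552/43

0.8711


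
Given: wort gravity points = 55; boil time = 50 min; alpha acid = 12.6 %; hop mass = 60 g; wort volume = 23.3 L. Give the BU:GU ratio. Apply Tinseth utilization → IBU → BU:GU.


U = 1.65·0.000125^(GP/1000)·(1−e^(−0.04t))/4.15;  IBU = (α/100)·m·U·1000/V;  BU:GU = IBU/GP
U = 1.65·0.000125^(55/1000)·(1−e^(−0.04·50))/4.15 = 0.2097
IBU = (12.6/100)·60·0.2097·1000/23.3 = 68.0424
BU:GU = 68.0424/55

1.2371


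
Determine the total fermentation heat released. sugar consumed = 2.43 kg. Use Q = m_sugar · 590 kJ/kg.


Q = 2.43 · 590

1433.7000 kJ


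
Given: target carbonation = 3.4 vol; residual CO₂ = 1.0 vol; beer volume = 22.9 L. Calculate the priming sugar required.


sugar = (target − residual)·4.0·V
sugar = (3.4 − 1.0)·4.0·22.9

219.8400 g


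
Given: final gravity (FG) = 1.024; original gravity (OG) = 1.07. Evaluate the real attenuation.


AA = (OG−FG)/(OG−1)·100;  RA = AA·0.8192
AA = (1.07 − 1.024)/(1.07 − 1)·100 = 65.7143
RA = 65.7143·0.8192

53.8331 %


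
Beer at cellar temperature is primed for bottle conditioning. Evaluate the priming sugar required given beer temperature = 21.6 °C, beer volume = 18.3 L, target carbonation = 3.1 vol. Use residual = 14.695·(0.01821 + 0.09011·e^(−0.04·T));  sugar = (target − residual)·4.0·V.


residual = 14.695·(0.01821 + 0.09011·e^(−0.04·21.6)) = 0.8257
sugar = (3.1 − 0.8257)·4.0·18.3

166.4790 g


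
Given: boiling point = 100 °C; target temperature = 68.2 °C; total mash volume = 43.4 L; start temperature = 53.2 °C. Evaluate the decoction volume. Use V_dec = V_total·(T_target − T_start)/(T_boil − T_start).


V_dec = 43.4·(68.2 − 53.2)/(100 − 53.2)

13.9103 L


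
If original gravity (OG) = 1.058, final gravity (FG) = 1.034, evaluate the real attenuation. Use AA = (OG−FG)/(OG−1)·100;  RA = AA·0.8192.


AA = (1.058 − 1.034)/(1.058 − 1)·100 = 41.3793
RA = 41.3793·0.8192

33.8979 %


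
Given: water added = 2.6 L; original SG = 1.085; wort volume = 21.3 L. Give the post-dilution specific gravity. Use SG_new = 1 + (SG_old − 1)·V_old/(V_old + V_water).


pts = (1.085 − 1)·1000·21.3/(21.3 + 2.6) = 75.7531
SG_new = 1 + 75.7531/1000

1.0758


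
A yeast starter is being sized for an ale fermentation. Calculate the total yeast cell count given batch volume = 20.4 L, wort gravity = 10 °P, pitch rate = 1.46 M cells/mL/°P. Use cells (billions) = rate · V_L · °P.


cells = 1.46 · 20.4 · 10

297.8400 billion cells


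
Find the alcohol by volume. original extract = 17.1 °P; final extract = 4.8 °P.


SG = 259/(259 − P);  ABV = (OG − FG)·131.25
OG = 259/(259 − 17.1) = 1.0707
FG = 259/(259 − 4.8) = 1.0189
ABV = (1.0707 − 1.0189)·131.25

6.7997 % ABV


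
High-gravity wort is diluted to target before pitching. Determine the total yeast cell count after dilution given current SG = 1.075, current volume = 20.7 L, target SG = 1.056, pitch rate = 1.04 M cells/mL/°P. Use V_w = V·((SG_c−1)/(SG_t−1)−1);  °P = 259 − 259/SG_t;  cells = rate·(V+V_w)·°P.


V_w = 20.7·((1.075−1)/(1.056−1)−1) = 7.0232
V_final = 20.7 + 7.0232 = 27.7232
°P = 259 − 259/1.056 = 13.7348
cells = 1.04·27.7232·13.7348

396.0051 billion cells


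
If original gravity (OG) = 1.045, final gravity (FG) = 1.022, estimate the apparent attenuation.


AA = (OG − FG)/(OG − 1) · 100
AA = (1.045 − 1.022)/(1.045 − 1) · 100

51.1111 %


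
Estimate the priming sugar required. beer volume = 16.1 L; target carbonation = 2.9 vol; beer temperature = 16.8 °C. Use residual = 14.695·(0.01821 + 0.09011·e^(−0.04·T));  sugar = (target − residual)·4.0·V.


residual = 14.695·(0.01821 + 0.09011·e^(−0.04·16.8)) = 0.9438
sugar = (2.9 − 0.9438)·4.0·16.1

125.9774 g


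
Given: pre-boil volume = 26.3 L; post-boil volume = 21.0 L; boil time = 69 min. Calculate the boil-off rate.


rate = (V_pre − V_post) / (t_min/60)
rate = (26.3 − 21.0) / (69/60)

4.6087 L/hr


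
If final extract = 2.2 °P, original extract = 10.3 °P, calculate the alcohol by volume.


SG = 259/(259 − P);  ABV = (OG − FG)·131.25
OG = 259/(259 − 10.3) = 1.0414
FG = 259/(259 − 2.2) = 1.0086
ABV = (1.0414 − 1.0086)·131.25

4.3114 % ABV


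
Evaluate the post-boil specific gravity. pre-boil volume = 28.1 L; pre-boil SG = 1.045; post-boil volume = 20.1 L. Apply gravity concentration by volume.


SG_post = 1 + (SG_pre − 1)·V_pre/V_post
pts_pre = (1.045 − 1)·1000 = 45.0000
pts_post = 45.0000·28.1/20.1 = 62.9104
SG_post = 1 + 62.9104/1000

1.0629


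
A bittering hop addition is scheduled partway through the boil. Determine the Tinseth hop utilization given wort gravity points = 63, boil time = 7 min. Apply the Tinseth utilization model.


U = 1.65·0.000125^(GP/1000) · (1 − e^(−0.04·t))/4.15
bigness = 1.65·0.000125^(63/1000) = 0.9367
boil_factor = (1 − e^(−0.04·7))/4.15 = 0.0588
U = 0.9367 · 0.0588

0.0551


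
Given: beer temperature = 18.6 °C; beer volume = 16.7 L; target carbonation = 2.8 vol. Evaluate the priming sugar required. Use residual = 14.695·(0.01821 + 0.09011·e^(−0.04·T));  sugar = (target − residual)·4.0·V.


residual = 14.695·(0.01821 + 0.09011·e^(−0.04·18.6)) = 0.8969
sugar = (2.8 − 0.8969)·4.0·16.7

127.1303 g


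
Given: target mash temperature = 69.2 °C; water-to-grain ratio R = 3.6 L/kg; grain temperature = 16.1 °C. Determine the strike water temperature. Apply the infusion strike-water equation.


T_strike = (0.41/R)·(T_mash − T_grain) + T_mash
T_strike = (0.41/3.6)·(69.2 − 16.1) + 69.2

75.2475 °C


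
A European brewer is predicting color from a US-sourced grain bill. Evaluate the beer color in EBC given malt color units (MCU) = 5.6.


SRM = 1.4922·MCU^0.6859;  EBC = SRM·1.97
SRM = 1.4922·5.6^0.6859 = 4.8642
EBC = 4.8642·1.97

9.5824 EBC


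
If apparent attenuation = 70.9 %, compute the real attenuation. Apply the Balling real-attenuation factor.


RA = AA · 0.8192
RA = 70.9 · 0.8192

58.0813 %


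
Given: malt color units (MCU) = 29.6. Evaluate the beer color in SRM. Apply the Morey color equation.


SRM = 1.4922 · MCU^0.6859
SRM = 1.4922 · 29.6^0.6859

15.2400 SRM


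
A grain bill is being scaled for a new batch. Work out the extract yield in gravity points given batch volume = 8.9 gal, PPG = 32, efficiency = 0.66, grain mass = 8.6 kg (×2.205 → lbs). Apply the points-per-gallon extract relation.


points = lbs × PPG × eff / vol
lbs = 8.6 × 2.205 = 18.9630
points = 18.9630 × 32 × 0.66 / 8.9

44.9998 points


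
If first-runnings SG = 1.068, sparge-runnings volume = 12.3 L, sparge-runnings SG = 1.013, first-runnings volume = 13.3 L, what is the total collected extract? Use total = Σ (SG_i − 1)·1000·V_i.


first = (1.068 − 1)·1000·13.3 = 904.4000
sparge = (1.013 − 1)·1000·12.3 = 159.9000
total = 904.4000 + 159.9000

1064.3000 gravity·L


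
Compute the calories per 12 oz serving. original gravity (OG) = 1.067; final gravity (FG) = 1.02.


ABW = (OG−FG)·131.25·0.79/FG;  °P = 259 − 259/SG (for OG→OE and FG→AE);  RE = 0.1808·OE + 0.8192·AE;  Cal = (6.9·ABW + 4·(RE−0.1))·FG·3.55
ABW = (1.067 − 1.02)·131.25·0.79/1.02 = 4.7778
OE = 259 − 259/1.067 = 16.2634 °P
AE = 259 − 259/1.02 = 5.0784 °P
RE = 0.1808·16.2634 + 0.8192·5.0784 = 7.1007 °P
Cal = (6.9·4.7778 + 4·(7.1007−0.1))·1.02·3.55

220.7694 kcal


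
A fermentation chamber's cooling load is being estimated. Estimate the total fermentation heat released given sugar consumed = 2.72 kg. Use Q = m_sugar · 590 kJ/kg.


Q = 2.72 · 590

1604.8000 kJ


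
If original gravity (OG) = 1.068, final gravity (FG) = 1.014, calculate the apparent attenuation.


AA = (OG − FG)/(OG − 1) · 100
AA = (1.068 − 1.014)/(1.068 − 1) · 100

79.4118 %


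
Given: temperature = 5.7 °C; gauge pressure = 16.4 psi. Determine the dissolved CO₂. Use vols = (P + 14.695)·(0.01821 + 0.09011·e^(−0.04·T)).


vols = (16.4 + 14.695)·(0.01821 + 0.09011·e^(−0.04·5.7))

2.7970 volumes


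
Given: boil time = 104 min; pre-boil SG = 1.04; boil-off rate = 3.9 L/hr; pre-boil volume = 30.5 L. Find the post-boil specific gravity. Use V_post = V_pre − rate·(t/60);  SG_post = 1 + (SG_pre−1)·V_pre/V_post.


V_post = 30.5 − 3.9·(104/60) = 23.7400
SG_post = 1 + (1.04 − 1)·30.5/23.7400

1.0514


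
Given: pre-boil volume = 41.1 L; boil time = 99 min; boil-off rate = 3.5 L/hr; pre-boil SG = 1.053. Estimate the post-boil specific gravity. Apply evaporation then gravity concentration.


V_post = V_pre − rate·(t/60);  SG_post = 1 + (SG_pre−1)·V_pre/V_post
V_post = 41.1 − 3.5·(99/60) = 35.3250
SG_post = 1 + (1.053 − 1)·41.1/35.3250

1.0617


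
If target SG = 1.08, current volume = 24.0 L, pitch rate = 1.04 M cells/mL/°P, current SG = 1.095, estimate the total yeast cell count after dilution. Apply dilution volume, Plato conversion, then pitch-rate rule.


V_w = V·((SG_c−1)/(SG_t−1)−1);  °P = 259 − 259/SG_t;  cells = rate·(V+V_w)·°P
V_w = 24.0·((1.095−1)/(1.08−1)−1) = 4.5000
V_final = 24.0 + 4.5000 = 28.5000
°P = 259 − 259/1.08 = 19.1852
cells = 1.04·28.5000·19.1852

568.6489 billion cells


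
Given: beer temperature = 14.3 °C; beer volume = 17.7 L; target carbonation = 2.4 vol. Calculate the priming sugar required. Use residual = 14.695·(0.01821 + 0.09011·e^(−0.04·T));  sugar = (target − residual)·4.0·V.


residual = 14.695·(0.01821 + 0.09011·e^(−0.04·14.3)) = 1.0149
sugar = (2.4 − 1.0149)·4.0·17.7

98.0616 g


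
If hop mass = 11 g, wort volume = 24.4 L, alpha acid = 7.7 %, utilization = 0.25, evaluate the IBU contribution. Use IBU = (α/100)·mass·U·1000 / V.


IBU = (7.7/100)·11·0.25·1000 / 24.4

8.6783 IBU


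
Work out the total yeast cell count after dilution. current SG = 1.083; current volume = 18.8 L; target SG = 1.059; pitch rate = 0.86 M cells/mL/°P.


V_w = V·((SG_c−1)/(SG_t−1)−1);  °P = 259 − 259/SG_t;  cells = rate·(V+V_w)·°P
V_w = 18.8·((1.083−1)/(1.059−1)−1) = 7.6475
V_final = 18.8 + 7.6475 = 26.4475
°P = 259 − 259/1.059 = 14.4297
cells = 0.86·26.4475·14.4297

328.1997 billion cells


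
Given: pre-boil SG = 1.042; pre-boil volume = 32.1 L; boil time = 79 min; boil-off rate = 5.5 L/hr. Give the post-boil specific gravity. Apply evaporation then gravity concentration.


V_post = V_pre − rate·(t/60);  SG_post = 1 + (SG_pre−1)·V_pre/V_post
V_post = 32.1 − 5.5·(79/60) = 24.8583
SG_post = 1 + (1.042 − 1)·32.1/24.8583

1.0542


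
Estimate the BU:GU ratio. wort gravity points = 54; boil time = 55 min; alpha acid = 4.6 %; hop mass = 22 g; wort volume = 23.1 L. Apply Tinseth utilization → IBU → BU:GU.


U = 1.65·0.000125^(GP/1000)·(1−e^(−0.04t))/4.15;  IBU = (α/100)·m·U·1000/V;  BU:GU = IBU/GP
U = 1.65·0.000125^(54/1000)·(1−e^(−0.04·55))/4.15 = 0.2176
IBU = (4.6/100)·22·0.2176·1000/23.1 = 9.5331
BU:GU = 9.5331/54

0.1765


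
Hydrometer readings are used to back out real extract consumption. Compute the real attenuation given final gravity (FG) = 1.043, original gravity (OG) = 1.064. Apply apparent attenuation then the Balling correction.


AA = (OG−FG)/(OG−1)·100;  RA = AA·0.8192
AA = (1.064 − 1.043)/(1.064 − 1)·100 = 32.8125
RA = 32.8125·0.8192

26.8800 %


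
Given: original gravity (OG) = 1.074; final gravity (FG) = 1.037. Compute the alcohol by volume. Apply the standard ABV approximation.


ABV = (OG − FG) · 131.25
ABV = (1.074 − 1.037) · 131.25

4.8563 % ABV


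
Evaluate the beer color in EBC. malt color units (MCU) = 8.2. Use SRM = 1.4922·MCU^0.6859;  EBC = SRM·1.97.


SRM = 1.4922·8.2^0.6859 = 6.3185
EBC = 6.3185·1.97

12.4474 EBC


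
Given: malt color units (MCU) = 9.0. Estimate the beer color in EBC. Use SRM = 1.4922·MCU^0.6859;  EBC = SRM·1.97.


SRM = 1.4922·9.0^0.6859 = 6.7351
EBC = 6.7351·1.97

13.2681 EBC


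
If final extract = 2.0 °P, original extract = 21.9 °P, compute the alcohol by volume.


SG = 259/(259 − P);  ABV = (OG − FG)·131.25
OG = 259/(259 − 21.9) = 1.0924
FG = 259/(259 − 2.0) = 1.0078
ABV = (1.0924 − 1.0078)·131.25

11.1016 % ABV


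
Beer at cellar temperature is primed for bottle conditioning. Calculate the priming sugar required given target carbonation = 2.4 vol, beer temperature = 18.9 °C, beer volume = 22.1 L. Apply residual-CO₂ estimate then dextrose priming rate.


residual = 14.695·(0.01821 + 0.09011·e^(−0.04·T));  sugar = (target − residual)·4.0·V
residual = 14.695·(0.01821 + 0.09011·e^(−0.04·18.9)) = 0.8893
sugar = (2.4 − 0.8893)·4.0·22.1

133.5418 g


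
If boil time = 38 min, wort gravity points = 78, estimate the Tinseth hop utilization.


U = 1.65·0.000125^(GP/1000) · (1 − e^(−0.04·t))/4.15
bigness = 1.65·0.000125^(78/1000) = 0.8185
boil_factor = (1 − e^(−0.04·38))/4.15 = 0.1883
U = 0.8185 · 0.1883

0.1541


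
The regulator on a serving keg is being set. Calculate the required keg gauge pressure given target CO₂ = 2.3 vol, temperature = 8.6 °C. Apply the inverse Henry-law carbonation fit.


psi = vols/(0.01821 + 0.09011·e^(−0.04·T)) − 14.695
psi = 2.3/(0.01821 + 0.09011·e^(−0.04·8.6)) − 14.695

13.3225 psi
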